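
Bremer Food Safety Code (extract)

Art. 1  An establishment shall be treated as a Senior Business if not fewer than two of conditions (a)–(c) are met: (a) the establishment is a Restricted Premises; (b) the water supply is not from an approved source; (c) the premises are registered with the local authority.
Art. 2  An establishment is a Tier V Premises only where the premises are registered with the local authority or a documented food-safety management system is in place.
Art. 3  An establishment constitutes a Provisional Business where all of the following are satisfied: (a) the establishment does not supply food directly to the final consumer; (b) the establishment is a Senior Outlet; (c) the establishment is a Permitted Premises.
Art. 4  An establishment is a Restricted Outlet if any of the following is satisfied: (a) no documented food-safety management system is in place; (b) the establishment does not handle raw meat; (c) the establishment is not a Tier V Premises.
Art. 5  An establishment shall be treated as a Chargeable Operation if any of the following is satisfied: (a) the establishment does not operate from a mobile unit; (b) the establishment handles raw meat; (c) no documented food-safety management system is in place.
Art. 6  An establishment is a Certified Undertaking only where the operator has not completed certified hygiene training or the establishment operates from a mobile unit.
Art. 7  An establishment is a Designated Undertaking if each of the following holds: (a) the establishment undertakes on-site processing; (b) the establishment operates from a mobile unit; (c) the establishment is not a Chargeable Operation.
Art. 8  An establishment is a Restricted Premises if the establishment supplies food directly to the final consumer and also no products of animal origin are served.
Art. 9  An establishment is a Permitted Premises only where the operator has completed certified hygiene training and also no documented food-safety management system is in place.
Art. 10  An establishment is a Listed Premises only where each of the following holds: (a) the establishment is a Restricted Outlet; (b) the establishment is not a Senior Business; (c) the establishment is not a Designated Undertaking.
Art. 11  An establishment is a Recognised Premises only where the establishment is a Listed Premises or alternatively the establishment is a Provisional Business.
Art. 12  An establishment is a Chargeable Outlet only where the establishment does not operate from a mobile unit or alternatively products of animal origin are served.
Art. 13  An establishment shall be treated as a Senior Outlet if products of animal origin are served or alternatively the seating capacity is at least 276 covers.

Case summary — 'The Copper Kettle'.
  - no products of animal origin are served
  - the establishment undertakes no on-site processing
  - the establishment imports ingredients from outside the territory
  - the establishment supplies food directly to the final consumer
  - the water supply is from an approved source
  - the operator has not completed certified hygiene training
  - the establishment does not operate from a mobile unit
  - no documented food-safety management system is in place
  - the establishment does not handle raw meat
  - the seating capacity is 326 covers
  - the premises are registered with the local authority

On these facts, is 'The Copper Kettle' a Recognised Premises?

article 2 — Tier V Premises: [the premises are registered with the local authority? yes] OR [a documented food-safety management system is in place? no] → satisfied.
article 4 — Restricted Outlet: [no documented food-safety management system is in place? yes] OR [the establishment does not handle raw meat? yes] OR [not a Tier V Premises (article 2)? no] → satisfied.
article 8 — Restricted Premises: [the establishment supplies food directly to the final consumer? yes] AND [no products of animal origin are served? yes] → satisfied.
article 1 — Senior Business: Restricted Premises (article 8)? yes; the water supply is not from an approved source? no; the premises are registered with the local authority? yes — 2 of 3 hold (need ≥2) → satisfied.
article 5 — Chargeable Operation: [the establishment does not operate from a mobile unit? yes] OR [the establishment handles raw meat? no] OR [no documented food-safety management system is in place? yes] → satisfied.
article 7 — Designated Undertaking: [the establishment undertakes on-site processing? no] AND [the establishment operates from a mobile unit? no] AND [not a Chargeable Operation (article 5)? no] → not satisfied.
article 10 — Listed Premises: [Restricted Outlet (article 4)? yes] AND [not a Senior Business (article 1)? no] AND [not a Designated Undertaking (article 7)? yes] → not satisfied.
article 13 — Senior Outlet: [products of animal origin are served? no] OR [seating capacity: 326 covers ≥ 276 covers? yes] → satisfied.
article 9 — Permitted Premises: [the operator has completed certified hygiene training? no] AND [no documented food-safety management system is in place? yes] → not satisfied.
article 3 — Provisional Business: [the establishment does not supply food directly to the final consumer? no] AND [Senior Outlet (article 13)? yes] AND [Permitted Premises (article 9)? no] → not satisfied.
article 11 — Recognised Premises: [Listed Premises (article 10)? no] OR [Provisional Business (article 3)? no] → not satisfied.

No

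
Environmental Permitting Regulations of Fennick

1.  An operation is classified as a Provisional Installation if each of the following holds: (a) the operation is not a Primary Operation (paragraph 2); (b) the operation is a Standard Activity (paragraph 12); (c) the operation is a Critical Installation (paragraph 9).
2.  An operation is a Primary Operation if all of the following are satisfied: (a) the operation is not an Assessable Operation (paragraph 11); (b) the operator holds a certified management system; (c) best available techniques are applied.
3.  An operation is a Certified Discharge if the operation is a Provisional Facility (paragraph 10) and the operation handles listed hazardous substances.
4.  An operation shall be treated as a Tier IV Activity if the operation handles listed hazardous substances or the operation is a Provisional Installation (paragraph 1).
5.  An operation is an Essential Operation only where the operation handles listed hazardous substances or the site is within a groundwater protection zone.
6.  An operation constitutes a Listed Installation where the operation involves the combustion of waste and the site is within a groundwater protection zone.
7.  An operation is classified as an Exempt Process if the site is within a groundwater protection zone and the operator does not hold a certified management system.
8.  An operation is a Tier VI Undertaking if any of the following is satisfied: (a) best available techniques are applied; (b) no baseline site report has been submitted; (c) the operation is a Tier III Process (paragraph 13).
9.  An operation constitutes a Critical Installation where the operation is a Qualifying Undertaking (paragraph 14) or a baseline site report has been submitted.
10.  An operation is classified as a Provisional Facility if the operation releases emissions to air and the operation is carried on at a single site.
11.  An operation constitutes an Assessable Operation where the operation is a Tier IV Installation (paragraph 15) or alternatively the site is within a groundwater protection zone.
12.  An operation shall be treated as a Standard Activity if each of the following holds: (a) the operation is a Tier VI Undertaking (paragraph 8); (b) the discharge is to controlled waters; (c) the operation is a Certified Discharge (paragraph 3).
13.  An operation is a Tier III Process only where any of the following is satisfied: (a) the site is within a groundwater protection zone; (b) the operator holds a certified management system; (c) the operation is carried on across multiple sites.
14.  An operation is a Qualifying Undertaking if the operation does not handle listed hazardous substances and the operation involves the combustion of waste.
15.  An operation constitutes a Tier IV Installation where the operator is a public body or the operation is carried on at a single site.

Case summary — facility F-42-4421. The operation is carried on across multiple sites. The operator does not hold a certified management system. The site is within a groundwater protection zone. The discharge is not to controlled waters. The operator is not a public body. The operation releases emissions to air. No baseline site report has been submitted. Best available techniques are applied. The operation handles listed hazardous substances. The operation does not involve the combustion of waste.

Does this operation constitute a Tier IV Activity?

Yes

paragraph 15 — Tier IV Installation: [the operator is a public body? no] OR [the operation is carried on at a single site? no] → not satisfied.
paragraph 11 — Assessable Operation: [Tier IV Installation (paragraph 15)? no] OR [the site is within a groundwater protection zone? yes] → satisfied.
paragraph 2 — Primary Operation: [not an Assessable Operation (paragraph 11)? no] AND [the operator holds a certified management system? no] AND [best available techniques are applied? yes] → not satisfied.
paragraph 13 — Tier III Process: [the site is within a groundwater protection zone? yes] OR [the operator holds a certified management system? no] OR [the operation is carried on across multiple sites? yes] → satisfied.
paragraph 8 — Tier VI Undertaking: [best available techniques are applied? yes] OR [no baseline site report has been submitted? yes] OR [Tier III Process (paragraph 13)? yes] → satisfied.
paragraph 10 — Provisional Facility: [the operation releases emissions to air? yes] AND [the operation is carried on at a single site? no] → not satisfied.
paragraph 3 — Certified Discharge: [Provisional Facility (paragraph 10)? no] AND [the operation handles listed hazardous substances? yes] → not satisfied.
paragraph 12 — Standard Activity: [Tier VI Undertaking (paragraph 8)? yes] AND [the discharge is to controlled waters? no] AND [Certified Discharge (paragraph 3)? no] → not satisfied.
paragraph 14 — Qualifying Undertaking: [the operation does not handle listed hazardous substances? no] AND [the operation involves the combustion of waste? no] → not satisfied.
paragraph 9 — Critical Installation: [Qualifying Undertaking (paragraph 14)? no] OR [a baseline site report has been submitted? no] → not satisfied.
paragraph 1 — Provisional Installation: [not a Primary Operation (paragraph 2)? yes] AND [Standard Activity (paragraph 12)? no] AND [Critical Installation (paragraph 9)? no] → not satisfied.
paragraph 4 — Tier IV Activity: [the operation handles listed hazardous substances? yes] OR [Provisional Installation (paragraph 1)? no] → satisfied.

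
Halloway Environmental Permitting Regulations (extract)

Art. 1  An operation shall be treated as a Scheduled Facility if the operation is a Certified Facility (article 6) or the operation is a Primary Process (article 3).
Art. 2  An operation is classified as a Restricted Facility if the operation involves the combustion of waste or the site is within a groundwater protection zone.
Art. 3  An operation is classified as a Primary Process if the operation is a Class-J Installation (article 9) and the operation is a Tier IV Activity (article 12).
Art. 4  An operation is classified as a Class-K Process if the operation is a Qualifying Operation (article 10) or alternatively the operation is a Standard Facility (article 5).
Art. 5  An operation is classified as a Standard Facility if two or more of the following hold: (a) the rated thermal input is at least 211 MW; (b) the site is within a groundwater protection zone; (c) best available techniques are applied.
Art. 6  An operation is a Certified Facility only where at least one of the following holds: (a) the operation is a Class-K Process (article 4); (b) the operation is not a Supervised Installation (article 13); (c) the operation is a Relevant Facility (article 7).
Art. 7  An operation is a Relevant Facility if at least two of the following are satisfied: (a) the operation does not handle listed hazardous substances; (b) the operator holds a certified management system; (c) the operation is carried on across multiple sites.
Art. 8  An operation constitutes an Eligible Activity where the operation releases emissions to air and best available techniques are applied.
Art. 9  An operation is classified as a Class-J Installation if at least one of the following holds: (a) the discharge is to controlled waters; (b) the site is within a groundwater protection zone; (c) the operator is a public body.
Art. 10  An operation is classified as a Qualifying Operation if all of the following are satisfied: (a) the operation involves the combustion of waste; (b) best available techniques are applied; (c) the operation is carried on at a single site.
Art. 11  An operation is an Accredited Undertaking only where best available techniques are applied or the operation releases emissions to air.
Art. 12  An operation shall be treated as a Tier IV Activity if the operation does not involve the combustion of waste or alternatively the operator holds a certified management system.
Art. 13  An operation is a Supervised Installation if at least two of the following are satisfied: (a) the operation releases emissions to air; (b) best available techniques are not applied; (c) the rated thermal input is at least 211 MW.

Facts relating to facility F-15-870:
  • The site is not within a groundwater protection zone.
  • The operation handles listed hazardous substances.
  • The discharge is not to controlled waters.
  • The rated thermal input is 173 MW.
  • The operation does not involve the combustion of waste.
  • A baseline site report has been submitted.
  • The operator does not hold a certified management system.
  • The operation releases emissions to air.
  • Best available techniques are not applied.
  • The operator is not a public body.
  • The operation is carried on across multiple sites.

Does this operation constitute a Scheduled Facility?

No

article 10 — Qualifying Operation: [the operation involves the combustion of waste? no] AND [best available techniques are applied? no] AND [the operation is carried on at a single site? no] → not satisfied.
article 5 — Standard Facility: rated thermal input: 173 MW ≥ 211 MW? no; the site is within a groundwater protection zone? no; best available techniques are applied? no — 0 of 3 hold (need ≥2) → not satisfied.
article 4 — Class-K Process: [Qualifying Operation (article 10)? no] OR [Standard Facility (article 5)? no] → not satisfied.
article 13 — Supervised Installation: the operation releases emissions to air? yes; best available techniques are not applied? yes; rated thermal input: 173 MW ≥ 211 MW? no — 2 of 3 hold (need ≥2) → satisfied.
article 7 — Relevant Facility: the operation does not handle listed hazardous substances? no; the operator holds a certified management system? no; the operation is carried on across multiple sites? yes — 1 of 3 hold (need ≥2) → not satisfied.
article 6 — Certified Facility: [Class-K Process (article 4)? no] OR [not a Supervised Installation (article 13)? no] OR [Relevant Facility (article 7)? no] → not satisfied.
article 9 — Class-J Installation: [the discharge is to controlled waters? no] OR [the site is within a groundwater protection zone? no] OR [the operator is a public body? no] → not satisfied.
article 12 — Tier IV Activity: [the operation does not involve the combustion of waste? yes] OR [the operator holds a certified management system? no] → satisfied.
article 3 — Primary Process: [Class-J Installation (article 9)? no] AND [Tier IV Activity (article 12)? yes] → not satisfied.
article 1 — Scheduled Facility: [Certified Facility (article 6)? no] OR [Primary Process (article 3)? no] → not satisfied.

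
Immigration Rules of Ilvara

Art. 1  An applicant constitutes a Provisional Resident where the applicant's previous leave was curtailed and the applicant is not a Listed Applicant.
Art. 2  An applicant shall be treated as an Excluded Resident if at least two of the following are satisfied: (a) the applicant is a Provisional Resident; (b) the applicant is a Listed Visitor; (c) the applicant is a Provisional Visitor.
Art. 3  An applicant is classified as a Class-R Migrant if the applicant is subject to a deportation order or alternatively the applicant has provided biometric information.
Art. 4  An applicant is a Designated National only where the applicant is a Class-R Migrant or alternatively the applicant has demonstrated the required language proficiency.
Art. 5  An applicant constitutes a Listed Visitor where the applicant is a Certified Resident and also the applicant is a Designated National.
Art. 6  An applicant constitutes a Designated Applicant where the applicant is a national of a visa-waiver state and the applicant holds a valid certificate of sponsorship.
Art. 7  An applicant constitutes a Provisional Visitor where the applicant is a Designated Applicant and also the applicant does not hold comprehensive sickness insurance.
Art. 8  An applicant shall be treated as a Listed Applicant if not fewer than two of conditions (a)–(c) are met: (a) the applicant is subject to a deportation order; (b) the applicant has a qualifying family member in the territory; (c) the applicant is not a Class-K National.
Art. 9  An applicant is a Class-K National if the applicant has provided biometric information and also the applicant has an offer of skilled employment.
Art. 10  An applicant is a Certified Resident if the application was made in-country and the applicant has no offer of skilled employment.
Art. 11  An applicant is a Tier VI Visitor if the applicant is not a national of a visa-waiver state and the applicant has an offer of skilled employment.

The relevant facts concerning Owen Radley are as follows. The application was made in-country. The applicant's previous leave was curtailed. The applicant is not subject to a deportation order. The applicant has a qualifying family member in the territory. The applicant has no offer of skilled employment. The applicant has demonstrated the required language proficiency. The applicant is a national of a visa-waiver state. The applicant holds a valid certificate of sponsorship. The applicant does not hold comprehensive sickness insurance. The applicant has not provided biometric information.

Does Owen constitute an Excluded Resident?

Yes

Under article 9: the applicant has provided biometric information? no; and the applicant has an offer of skilled employment? no. So the applicant is not a Class-K National.
Under article 8: the applicant is subject to a deportation order? no; the applicant has a qualifying family member in the territory? yes; not a Class-K National (article 9)? yes — 2 of 3 hold (need ≥2) → satisfied.
Under article 1: the applicant's previous leave was curtailed? yes; and not a Listed Applicant (article 8)? no. So the applicant is not a Provisional Resident.
Under article 10: the application was made in-country? yes; and the applicant has no offer of skilled employment? yes. So the applicant is a Certified Resident.
Under article 3: the applicant is subject to a deportation order? no; or the applicant has provided biometric information? no. So the applicant is not a Class-R Migrant.
Under article 4: Class-R Migrant (article 3)? no; or the applicant has demonstrated the required language proficiency? yes. So the applicant is a Designated National.
Under article 5: Certified Resident (article 10)? yes; and Designated National (article 4)? yes. So the applicant is a Listed Visitor.
Under article 6: the applicant is a national of a visa-waiver state? yes; and the applicant holds a valid certificate of sponsorship? yes. So the applicant is a Designated Applicant.
Under article 7: Designated Applicant (article 6)? yes; and the applicant does not hold comprehensive sickness insurance? yes. So the applicant is a Provisional Visitor.
Under article 2: Provisional Resident (article 1)? no; Listed Visitor (article 5)? yes; Provisional Visitor (article 7)? yes — 2 of 3 hold (need ≥2) → satisfied.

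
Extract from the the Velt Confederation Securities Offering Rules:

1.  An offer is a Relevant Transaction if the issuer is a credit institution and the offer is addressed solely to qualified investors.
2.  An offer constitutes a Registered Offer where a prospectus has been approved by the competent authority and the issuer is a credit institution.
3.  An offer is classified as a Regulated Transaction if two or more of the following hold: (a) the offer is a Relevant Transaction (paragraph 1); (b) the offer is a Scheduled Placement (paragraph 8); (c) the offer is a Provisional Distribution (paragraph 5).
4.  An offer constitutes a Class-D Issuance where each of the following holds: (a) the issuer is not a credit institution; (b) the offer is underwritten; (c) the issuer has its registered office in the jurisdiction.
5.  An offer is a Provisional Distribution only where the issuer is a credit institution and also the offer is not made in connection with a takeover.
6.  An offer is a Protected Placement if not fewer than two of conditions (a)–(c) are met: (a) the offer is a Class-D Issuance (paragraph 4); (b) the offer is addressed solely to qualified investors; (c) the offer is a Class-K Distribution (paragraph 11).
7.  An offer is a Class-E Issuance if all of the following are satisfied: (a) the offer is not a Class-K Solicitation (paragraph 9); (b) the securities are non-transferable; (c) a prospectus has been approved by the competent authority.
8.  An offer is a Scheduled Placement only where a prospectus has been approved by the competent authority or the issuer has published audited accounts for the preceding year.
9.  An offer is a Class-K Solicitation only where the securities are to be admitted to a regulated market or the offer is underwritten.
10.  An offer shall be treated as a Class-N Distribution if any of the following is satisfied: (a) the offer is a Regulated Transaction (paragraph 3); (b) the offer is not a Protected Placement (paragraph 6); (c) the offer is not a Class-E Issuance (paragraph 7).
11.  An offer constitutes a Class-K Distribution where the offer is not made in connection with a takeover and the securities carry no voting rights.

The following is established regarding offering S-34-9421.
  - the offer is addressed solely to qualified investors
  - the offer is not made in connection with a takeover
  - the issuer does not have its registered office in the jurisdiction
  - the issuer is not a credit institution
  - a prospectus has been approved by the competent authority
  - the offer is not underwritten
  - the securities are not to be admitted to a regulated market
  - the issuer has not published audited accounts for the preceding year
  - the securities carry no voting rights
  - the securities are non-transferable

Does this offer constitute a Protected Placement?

Under paragraph 4: the issuer is not a credit institution? yes; and the offer is underwritten? no; and the issuer has its registered office in the jurisdiction? no. So the offer is not a Class-D Issuance.
Under paragraph 11: the offer is not made in connection with a takeover? yes; and the securities carry no voting rights? yes. So the offer is a Class-K Distribution.
Under paragraph 6: Class-D Issuance (paragraph 4)? no; the offer is addressed solely to qualified investors? yes; Class-K Distribution (paragraph 11)? yes — 2 of 3 hold (need ≥2) → satisfied.

Yes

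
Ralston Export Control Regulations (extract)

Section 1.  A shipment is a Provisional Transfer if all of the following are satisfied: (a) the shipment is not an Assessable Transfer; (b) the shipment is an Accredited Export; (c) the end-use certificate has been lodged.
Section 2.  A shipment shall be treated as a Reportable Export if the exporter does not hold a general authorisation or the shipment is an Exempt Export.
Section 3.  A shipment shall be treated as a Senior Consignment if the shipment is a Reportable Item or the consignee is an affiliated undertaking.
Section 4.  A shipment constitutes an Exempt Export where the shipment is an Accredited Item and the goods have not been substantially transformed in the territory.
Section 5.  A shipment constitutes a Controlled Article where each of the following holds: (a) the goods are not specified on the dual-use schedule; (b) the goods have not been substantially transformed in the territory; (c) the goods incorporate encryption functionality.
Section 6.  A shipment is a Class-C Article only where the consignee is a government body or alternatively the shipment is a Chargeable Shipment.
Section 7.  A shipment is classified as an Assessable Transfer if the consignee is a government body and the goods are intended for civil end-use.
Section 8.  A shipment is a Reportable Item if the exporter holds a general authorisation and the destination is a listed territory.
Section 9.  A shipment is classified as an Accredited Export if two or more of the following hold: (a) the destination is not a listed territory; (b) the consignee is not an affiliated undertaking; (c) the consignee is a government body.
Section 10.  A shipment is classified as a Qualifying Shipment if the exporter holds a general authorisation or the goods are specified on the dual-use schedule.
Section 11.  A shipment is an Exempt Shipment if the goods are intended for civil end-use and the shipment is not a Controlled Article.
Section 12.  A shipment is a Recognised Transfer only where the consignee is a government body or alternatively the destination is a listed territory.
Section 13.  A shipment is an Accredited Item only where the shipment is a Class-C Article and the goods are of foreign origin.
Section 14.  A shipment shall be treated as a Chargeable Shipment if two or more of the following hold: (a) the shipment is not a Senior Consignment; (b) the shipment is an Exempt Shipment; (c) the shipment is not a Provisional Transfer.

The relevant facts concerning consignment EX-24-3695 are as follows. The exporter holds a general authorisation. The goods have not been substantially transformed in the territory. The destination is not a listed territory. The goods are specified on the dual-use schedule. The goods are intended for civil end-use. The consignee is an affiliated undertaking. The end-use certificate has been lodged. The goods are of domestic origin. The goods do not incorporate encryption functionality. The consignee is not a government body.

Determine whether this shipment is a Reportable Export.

No

Under section 8: the exporter holds a general authorisation? yes; and the destination is a listed territory? no. So the shipment is not a Reportable Item.
Under section 3: Reportable Item (section 8)? no; or the consignee is an affiliated undertaking? yes. So the shipment is a Senior Consignment.
Under section 5: the goods are not specified on the dual-use schedule? no; and the goods have not been substantially transformed in the territory? yes; and the goods incorporate encryption functionality? no. So the shipment is not a Controlled Article.
Under section 11: the goods are intended for civil end-use? yes; and not a Controlled Article (section 5)? yes. So the shipment is an Exempt Shipment.
Under section 7: the consignee is a government body? no; and the goods are intended for civil end-use? yes. So the shipment is not an Assessable Transfer.
Under section 9: the destination is not a listed territory? yes; the consignee is not an affiliated undertaking? no; the consignee is a government body? no — 1 of 3 hold (need ≥2) → not satisfied.
Under section 1: not an Assessable Transfer (section 7)? yes; and Accredited Export (section 9)? no; and the end-use certificate has been lodged? yes. So the shipment is not a Provisional Transfer.
Under section 14: not a Senior Consignment (section 3)? no; Exempt Shipment (section 11)? yes; not a Provisional Transfer (section 1)? yes — 2 of 3 hold (need ≥2) → satisfied.
Under section 6: the consignee is a government body? no; or Chargeable Shipment (section 14)? yes. So the shipment is a Class-C Article.
Under section 13: Class-C Article (section 6)? yes; and the goods are of foreign origin? no. So the shipment is not an Accredited Item.
Under section 4: Accredited Item (section 13)? no; and the goods have not been substantially transformed in the territory? yes. So the shipment is not an Exempt Export.
Under section 2: the exporter does not hold a general authorisation? no; or Exempt Export (section 4)? no. So the shipment is not a Reportable Export.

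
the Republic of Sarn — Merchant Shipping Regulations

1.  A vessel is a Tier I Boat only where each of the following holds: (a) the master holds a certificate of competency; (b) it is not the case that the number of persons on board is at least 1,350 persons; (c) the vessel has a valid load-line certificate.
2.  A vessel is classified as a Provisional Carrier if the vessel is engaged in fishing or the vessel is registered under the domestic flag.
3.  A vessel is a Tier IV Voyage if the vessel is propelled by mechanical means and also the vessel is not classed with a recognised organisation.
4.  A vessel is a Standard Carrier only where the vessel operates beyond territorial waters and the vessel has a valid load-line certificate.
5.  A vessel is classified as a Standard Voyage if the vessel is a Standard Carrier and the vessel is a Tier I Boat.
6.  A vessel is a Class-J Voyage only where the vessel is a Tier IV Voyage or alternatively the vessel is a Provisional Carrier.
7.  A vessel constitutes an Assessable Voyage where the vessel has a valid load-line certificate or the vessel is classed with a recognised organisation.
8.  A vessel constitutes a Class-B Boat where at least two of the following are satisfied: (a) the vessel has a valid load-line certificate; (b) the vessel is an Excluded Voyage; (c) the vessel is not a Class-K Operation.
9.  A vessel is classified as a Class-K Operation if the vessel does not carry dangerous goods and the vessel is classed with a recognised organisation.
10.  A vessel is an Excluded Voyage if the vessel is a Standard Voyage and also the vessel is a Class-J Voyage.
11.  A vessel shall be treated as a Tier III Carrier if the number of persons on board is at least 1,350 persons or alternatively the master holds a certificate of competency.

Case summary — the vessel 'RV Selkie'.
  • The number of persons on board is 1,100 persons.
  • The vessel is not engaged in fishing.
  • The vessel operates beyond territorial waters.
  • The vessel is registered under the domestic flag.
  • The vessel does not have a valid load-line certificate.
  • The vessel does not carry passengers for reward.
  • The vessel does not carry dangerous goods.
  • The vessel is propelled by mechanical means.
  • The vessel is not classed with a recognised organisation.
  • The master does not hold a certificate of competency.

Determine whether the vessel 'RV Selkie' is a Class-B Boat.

paragraph 4 — Standard Carrier: [the vessel operates beyond territorial waters? yes] AND [the vessel has a valid load-line certificate? no] → not satisfied.
paragraph 1 — Tier I Boat: [the master holds a certificate of competency? no] AND [number of persons on board: 1,100 persons ≥ 1,350 persons? no, so negated condition yes] AND [the vessel has a valid load-line certificate? no] → not satisfied.
paragraph 5 — Standard Voyage: [Standard Carrier (paragraph 4)? no] AND [Tier I Boat (paragraph 1)? no] → not satisfied.
paragraph 3 — Tier IV Voyage: [the vessel is propelled by mechanical means? yes] AND [the vessel is not classed with a recognised organisation? yes] → satisfied.
paragraph 2 — Provisional Carrier: [the vessel is engaged in fishing? no] OR [the vessel is registered under the domestic flag? yes] → satisfied.
paragraph 6 — Class-J Voyage: [Tier IV Voyage (paragraph 3)? yes] OR [Provisional Carrier (paragraph 2)? yes] → satisfied.
paragraph 10 — Excluded Voyage: [Standard Voyage (paragraph 5)? no] AND [Class-J Voyage (paragraph 6)? yes] → not satisfied.
paragraph 9 — Class-K Operation: [the vessel does not carry dangerous goods? yes] AND [the vessel is classed with a recognised organisation? no] → not satisfied.
paragraph 8 — Class-B Boat: the vessel has a valid load-line certificate? no; Excluded Voyage (paragraph 10)? no; not a Class-K Operation (paragraph 9)? yes — 1 of 3 hold (need ≥2) → not satisfied.

No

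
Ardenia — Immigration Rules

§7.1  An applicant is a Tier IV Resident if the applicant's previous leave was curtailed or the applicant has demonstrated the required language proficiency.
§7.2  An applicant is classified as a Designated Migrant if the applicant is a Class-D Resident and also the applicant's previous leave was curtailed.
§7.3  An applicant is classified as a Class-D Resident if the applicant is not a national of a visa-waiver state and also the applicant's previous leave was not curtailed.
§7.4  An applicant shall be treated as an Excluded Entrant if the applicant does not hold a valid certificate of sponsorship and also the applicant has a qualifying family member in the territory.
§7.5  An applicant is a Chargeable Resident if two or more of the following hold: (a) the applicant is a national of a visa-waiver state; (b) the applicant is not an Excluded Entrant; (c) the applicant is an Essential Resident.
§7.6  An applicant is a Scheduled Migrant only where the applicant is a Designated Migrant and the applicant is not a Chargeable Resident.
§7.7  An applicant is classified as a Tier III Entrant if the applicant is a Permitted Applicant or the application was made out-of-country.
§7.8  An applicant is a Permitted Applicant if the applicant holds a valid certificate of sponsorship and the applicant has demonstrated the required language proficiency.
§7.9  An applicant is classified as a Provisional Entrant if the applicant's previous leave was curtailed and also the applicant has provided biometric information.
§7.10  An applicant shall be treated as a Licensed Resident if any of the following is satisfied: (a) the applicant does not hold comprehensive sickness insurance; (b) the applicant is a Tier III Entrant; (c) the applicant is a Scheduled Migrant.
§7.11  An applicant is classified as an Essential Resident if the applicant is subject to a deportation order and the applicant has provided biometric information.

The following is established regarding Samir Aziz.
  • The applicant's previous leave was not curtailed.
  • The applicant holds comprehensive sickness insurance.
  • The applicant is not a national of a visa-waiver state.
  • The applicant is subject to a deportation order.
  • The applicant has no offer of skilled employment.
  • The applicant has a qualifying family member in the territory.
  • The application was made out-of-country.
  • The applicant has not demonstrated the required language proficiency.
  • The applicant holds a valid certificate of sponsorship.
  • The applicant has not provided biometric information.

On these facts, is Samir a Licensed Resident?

Yes

§7.8 — Permitted Applicant: [the applicant holds a valid certificate of sponsorship? yes] AND [the applicant has demonstrated the required language proficiency? no] → not satisfied.
§7.7 — Tier III Entrant: [Permitted Applicant (§7.8)? no] OR [the application was made out-of-country? yes] → satisfied.
§7.3 — Class-D Resident: [the applicant is not a national of a visa-waiver state? yes] AND [the applicant's previous leave was not curtailed? yes] → satisfied.
§7.2 — Designated Migrant: [Class-D Resident (§7.3)? yes] AND [the applicant's previous leave was curtailed? no] → not satisfied.
§7.4 — Excluded Entrant: [the applicant does not hold a valid certificate of sponsorship? no] AND [the applicant has a qualifying family member in the territory? yes] → not satisfied.
§7.11 — Essential Resident: [the applicant is subject to a deportation order? yes] AND [the applicant has provided biometric information? no] → not satisfied.
§7.5 — Chargeable Resident: the applicant is a national of a visa-waiver state? no; not an Excluded Entrant (§7.4)? yes; Essential Resident (§7.11)? no — 1 of 3 hold (need ≥2) → not satisfied.
§7.6 — Scheduled Migrant: [Designated Migrant (§7.2)? no] AND [not a Chargeable Resident (§7.5)? yes] → not satisfied.
§7.10 — Licensed Resident: [the applicant does not hold comprehensive sickness insurance? no] OR [Tier III Entrant (§7.7)? yes] OR [Scheduled Migrant (§7.6)? no] → satisfied.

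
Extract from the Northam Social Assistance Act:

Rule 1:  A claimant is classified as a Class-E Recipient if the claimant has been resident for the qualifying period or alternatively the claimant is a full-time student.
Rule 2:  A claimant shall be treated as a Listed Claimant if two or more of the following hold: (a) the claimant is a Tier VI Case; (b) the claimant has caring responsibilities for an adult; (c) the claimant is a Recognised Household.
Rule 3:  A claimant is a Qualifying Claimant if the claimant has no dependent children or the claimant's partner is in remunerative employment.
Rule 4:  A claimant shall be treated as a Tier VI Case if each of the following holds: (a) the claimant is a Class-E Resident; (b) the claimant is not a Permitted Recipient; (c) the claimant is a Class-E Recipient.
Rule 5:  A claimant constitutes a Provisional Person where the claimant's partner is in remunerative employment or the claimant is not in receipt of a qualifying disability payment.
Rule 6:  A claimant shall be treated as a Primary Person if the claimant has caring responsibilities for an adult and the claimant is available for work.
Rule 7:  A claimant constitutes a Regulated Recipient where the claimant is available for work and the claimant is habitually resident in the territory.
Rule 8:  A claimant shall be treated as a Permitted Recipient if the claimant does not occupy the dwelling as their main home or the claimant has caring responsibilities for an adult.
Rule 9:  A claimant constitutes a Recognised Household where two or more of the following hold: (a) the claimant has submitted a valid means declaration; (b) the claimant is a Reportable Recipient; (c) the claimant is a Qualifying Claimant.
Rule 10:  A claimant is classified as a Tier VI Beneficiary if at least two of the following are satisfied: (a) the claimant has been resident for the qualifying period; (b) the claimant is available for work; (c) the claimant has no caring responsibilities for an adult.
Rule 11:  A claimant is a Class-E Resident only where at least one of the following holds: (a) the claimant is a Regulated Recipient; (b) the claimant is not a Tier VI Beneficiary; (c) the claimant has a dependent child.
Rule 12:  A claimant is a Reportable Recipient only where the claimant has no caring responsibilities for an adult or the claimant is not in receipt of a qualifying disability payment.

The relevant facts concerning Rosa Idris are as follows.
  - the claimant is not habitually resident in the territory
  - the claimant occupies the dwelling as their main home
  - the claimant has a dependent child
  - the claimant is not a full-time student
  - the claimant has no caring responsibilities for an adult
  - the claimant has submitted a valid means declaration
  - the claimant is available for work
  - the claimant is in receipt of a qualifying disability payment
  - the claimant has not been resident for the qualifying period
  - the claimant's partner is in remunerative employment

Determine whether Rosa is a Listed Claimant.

No

rule 7 — Regulated Recipient: [the claimant is available for work? yes] AND [the claimant is habitually resident in the territory? no] → not satisfied.
rule 10 — Tier VI Beneficiary: the claimant has been resident for the qualifying period? no; the claimant is available for work? yes; the claimant has no caring responsibilities for an adult? yes — 2 of 3 hold (need ≥2) → satisfied.
rule 11 — Class-E Resident: [Regulated Recipient (rule 7)? no] OR [not a Tier VI Beneficiary (rule 10)? no] OR [the claimant has a dependent child? yes] → satisfied.
rule 8 — Permitted Recipient: [the claimant does not occupy the dwelling as their main home? no] OR [the claimant has caring responsibilities for an adult? no] → not satisfied.
rule 1 — Class-E Recipient: [the claimant has been resident for the qualifying period? no] OR [the claimant is a full-time student? no] → not satisfied.
rule 4 — Tier VI Case: [Class-E Resident (rule 11)? yes] AND [not a Permitted Recipient (rule 8)? yes] AND [Class-E Recipient (rule 1)? no] → not satisfied.
rule 12 — Reportable Recipient: [the claimant has no caring responsibilities for an adult? yes] OR [the claimant is not in receipt of a qualifying disability payment? no] → satisfied.
rule 3 — Qualifying Claimant: [the claimant has no dependent children? no] OR [the claimant's partner is in remunerative employment? yes] → satisfied.
rule 9 — Recognised Household: the claimant has submitted a valid means declaration? yes; Reportable Recipient (rule 12)? yes; Qualifying Claimant (rule 3)? yes — 3 of 3 hold (need ≥2) → satisfied.
rule 2 — Listed Claimant: Tier VI Case (rule 4)? no; the claimant has caring responsibilities for an adult? no; Recognised Household (rule 9)? yes — 1 of 3 hold (need ≥2) → not satisfied.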